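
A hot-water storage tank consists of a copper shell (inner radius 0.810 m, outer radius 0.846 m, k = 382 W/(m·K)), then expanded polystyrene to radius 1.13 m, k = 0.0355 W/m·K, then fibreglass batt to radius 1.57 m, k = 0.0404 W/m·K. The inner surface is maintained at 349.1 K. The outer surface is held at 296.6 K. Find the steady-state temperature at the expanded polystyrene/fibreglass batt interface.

T = 318.8 K

Series thermal resistances, inner to outer:
  R_copper = (1/0.810 − 1/0.846)/(4πk) = 0.05253/(4π·382) = 1.094×10^-5 K/W
  R_expanded polystyrene = (1/0.846 − 1/1.13)/(4πk) = 0.2971/(4π·0.0355) = 0.6659 K/W
  R_fibreglass batt = (1/1.13 − 1/1.57)/(4πk) = 0.2480/(4π·0.0404) = 0.4885 K/W
ΣR = 1.094×10^-5 + 0.6659 + 0.4885 = 1.154 K/W
Q = ΔT/ΣR = (349.1 K − 296.6 K)/1.154 = 45.49 W
From the inner boundary to the expanded polystyrene/fibreglass batt interface, ΣR_partial = 0.6659 K/W.
T_interface = T_in − Q·ΣR_partial = 349.1 K − (45.49)(0.6659) = 318.8 K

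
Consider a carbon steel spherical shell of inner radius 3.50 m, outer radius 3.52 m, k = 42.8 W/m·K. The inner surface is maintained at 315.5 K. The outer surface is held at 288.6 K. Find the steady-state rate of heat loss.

Q = 4πk·ΔT/(1/r₁ − 1/r₂) = 4π × 42.8 × 26.9 / (1/3.50 − 1/3.52) = 8.91×10^6 W

Q = 8910 kW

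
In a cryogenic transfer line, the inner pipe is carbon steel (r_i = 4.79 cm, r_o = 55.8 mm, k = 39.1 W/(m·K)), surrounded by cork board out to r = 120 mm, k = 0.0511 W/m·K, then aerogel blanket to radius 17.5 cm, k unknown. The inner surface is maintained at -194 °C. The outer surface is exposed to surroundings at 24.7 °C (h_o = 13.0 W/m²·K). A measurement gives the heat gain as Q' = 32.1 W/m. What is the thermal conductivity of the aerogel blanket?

k = 0.0138 W/m·K

ΣR = ΔT/Q' = |-194 − 24.7|/32.1 = 6.813 m·K/W
Known resistances:
  R'_carbon steel = ln(0.0558/0.0479)/(2πk) = 0.1527/(2π·39.1) = 6.214×10^-4 m·K/W
  R'_cork board = ln(0.120/0.0558)/(2πk) = 0.7657/(2π·0.0511) = 2.385 m·K/W
  R'_conv,out = 1/(2πr h) = 1/(2π·0.175·13.0) = 0.06996 m·K/W
R_aerogel blanket = ΣR − ΣR_known = 6.813 − 2.456 = 4.357 m·K/W
ln(r₂/r₁)/(2πk) = 4.357 ⇒ k = 0.3773/(2π·4.357) = 0.0138 W/m·K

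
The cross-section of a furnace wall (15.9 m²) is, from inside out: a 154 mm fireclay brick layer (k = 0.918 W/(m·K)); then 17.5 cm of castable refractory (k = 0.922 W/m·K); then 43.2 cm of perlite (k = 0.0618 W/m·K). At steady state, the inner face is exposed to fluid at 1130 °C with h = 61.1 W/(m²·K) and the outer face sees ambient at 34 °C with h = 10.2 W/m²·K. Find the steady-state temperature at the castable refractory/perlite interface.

Series thermal resistances, inner to outer:
  R_conv,in = 1/(hA) = 1/(61.1·15.9) = 0.001029 K/W
  R_fireclay brick = L/(kA) = 0.154/(0.918·15.9) = 0.01055 K/W
  R_castable refractory = L/(kA) = 0.175/(0.922·15.9) = 0.01194 K/W
  R_perlite = L/(kA) = 0.432/(0.0618·15.9) = 0.4396 K/W
  R_conv,out = 1/(hA) = 1/(10.2·15.9) = 0.006166 K/W
ΣR = 0.001029 + 0.01055 + 0.01194 + 0.4396 + 0.006166 = 0.4693 K/W
Q = ΔT/ΣR = (1130 °C − 34 °C)/0.4693 = 2335 W
From the inner boundary to the castable refractory/perlite interface, ΣR_partial = 0.02352 K/W.
T_interface = T_in − Q·ΣR_partial = 1130 °C − (2335)(0.02352) = 1075 °C

T = 1075 °C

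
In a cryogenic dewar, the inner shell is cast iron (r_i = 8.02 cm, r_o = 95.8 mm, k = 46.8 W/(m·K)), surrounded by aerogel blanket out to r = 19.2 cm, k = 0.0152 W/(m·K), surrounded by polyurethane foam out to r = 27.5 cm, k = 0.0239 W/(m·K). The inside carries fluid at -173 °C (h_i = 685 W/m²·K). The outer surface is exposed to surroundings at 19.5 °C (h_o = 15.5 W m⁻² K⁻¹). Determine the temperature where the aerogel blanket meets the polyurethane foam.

Resistance network (inner→outer):
  R_conv,in = 1/(4πr²h) = 1/(4π·0.0802²·685) = 0.01806 K/W
  R_cast iron = (1/0.0802 − 1/0.0958)/(4πk) = 2.030/(4π·46.8) = 0.003452 K/W
  R_aerogel blanket = (1/0.0958 − 1/0.192)/(4πk) = 5.230/(4π·0.0152) = 27.38 K/W
  R_polyurethane foam = (1/0.192 − 1/0.275)/(4πk) = 1.572/(4π·0.0239) = 5.234 K/W
  R_conv,out = 1/(4πr²h) = 1/(4π·0.275²·15.5) = 0.06789 K/W
ΣR = 0.01806 + 0.003452 + 27.38 + 5.234 + 0.06789 = 32.70 K/W
Q = ΔT/ΣR = (-173 °C − 19.5 °C)/32.70 = -5.887 W
From the inner boundary to the aerogel blanket/polyurethane foam interface, ΣR_partial = 27.40 K/W.
T_interface = T_in − Q·ΣR_partial = -173 °C − (-5.887)(27.40) = -11.7 °C

T = -11.7 °C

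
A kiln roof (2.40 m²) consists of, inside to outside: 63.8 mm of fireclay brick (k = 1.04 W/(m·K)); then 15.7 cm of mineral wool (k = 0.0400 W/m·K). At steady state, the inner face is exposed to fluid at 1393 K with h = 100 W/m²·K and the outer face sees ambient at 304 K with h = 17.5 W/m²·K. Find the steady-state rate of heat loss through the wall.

Q = 645 W

Series thermal resistances, inner to outer:
  R_conv,in = 1/(hA) = 1/(100·2.40) = 0.004167 K/W
  R_fireclay brick = L/(kA) = 0.0638/(1.04·2.40) = 0.02556 K/W
  R_mineral wool = L/(kA) = 0.157/(0.0400·2.40) = 1.635 K/W
  R_conv,out = 1/(hA) = 1/(17.5·2.40) = 0.02381 K/W
ΣR = 0.004167 + 0.02556 + 1.635 + 0.02381 = 1.689 K/W
Q = ΔT/ΣR = (1393 K − 304 K)/1.689 = 645 W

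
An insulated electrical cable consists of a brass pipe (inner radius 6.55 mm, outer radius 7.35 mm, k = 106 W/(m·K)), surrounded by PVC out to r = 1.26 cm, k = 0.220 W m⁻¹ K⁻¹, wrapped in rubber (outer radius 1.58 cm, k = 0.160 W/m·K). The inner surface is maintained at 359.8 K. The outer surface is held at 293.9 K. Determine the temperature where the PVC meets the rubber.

Resistance network (inner→outer):
  R'_brass = ln(0.00735/0.00655)/(2πk) = 0.1152/(2π·106) = 1.730×10^-4 m·K/W
  R'_PVC = ln(0.0126/0.00735)/(2πk) = 0.5390/(2π·0.220) = 0.3899 m·K/W
  R'_rubber = ln(0.0158/0.0126)/(2πk) = 0.2263/(2π·0.160) = 0.2251 m·K/W
ΣR = 1.730×10^-4 + 0.3899 + 0.2251 = 0.6152 m·K/W
Q' = ΔT/ΣR = (359.8 K − 293.9 K)/0.6152 = 107.1 W/m
From the inner boundary to the PVC/rubber interface, ΣR_partial = 0.3901 m·K/W.
T_interface = T_in − Q'·ΣR_partial = 359.8 K − (107.1)(0.3901) = 318.0 K

T = 318.0 K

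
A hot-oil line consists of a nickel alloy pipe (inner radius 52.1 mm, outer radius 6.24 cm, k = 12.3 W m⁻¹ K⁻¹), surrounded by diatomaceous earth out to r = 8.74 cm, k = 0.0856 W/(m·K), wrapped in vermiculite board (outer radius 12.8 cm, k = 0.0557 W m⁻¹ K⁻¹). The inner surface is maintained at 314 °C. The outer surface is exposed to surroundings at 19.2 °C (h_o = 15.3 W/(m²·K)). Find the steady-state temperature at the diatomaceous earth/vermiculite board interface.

T = 211 °C

Resistance network (inner→outer):
  R'_nickel alloy = ln(0.0624/0.0521)/(2πk) = 0.1804/(2π·12.3) = 0.002334 m·K/W
  R'_diatomaceous earth = ln(0.0874/0.0624)/(2πk) = 0.3369/(2π·0.0856) = 0.6264 m·K/W
  R'_vermiculite board = ln(0.128/0.0874)/(2πk) = 0.3815/(2π·0.0557) = 1.090 m·K/W
  R'_conv,out = 1/(2πr h) = 1/(2π·0.128·15.3) = 0.08127 m·K/W
ΣR = 0.002334 + 0.6264 + 1.090 + 0.08127 = 1.800 m·K/W
Q' = ΔT/ΣR = (314 °C − 19.2 °C)/1.800 = 163.8 W/m
From the inner boundary to the diatomaceous earth/vermiculite board interface, ΣR_partial = 0.6287 m·K/W.
T_interface = T_in − Q'·ΣR_partial = 314 °C − (163.8)(0.6287) = 211 °C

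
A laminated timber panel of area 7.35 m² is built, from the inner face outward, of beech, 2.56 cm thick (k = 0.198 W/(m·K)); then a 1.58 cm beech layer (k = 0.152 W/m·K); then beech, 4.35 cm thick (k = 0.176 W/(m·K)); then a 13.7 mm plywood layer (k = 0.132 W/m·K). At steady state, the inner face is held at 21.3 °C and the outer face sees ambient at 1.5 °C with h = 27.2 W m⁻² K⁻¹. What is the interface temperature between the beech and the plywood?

Resistance network (inner→outer):
  R_beech = L/(kA) = 0.0256/(0.198·7.35) = 0.01759 K/W
  R_beech = L/(kA) = 0.0158/(0.152·7.35) = 0.01414 K/W
  R_beech = L/(kA) = 0.0435/(0.176·7.35) = 0.03363 K/W
  R_plywood = L/(kA) = 0.0137/(0.132·7.35) = 0.01412 K/W
  R_conv,out = 1/(hA) = 1/(27.2·7.35) = 0.005002 K/W
ΣR = 0.01759 + 0.01414 + 0.03363 + 0.01412 + 0.005002 = 0.08448 K/W
Q = ΔT/ΣR = (21.3 °C − 1.5 °C)/0.08448 = 234.4 W
From the inner boundary to the beech/plywood interface, ΣR_partial = 0.06536 K/W.
T_interface = T_in − Q·ΣR_partial = 21.3 °C − (234.4)(0.06536) = 5.98 °C

T = 5.98 °C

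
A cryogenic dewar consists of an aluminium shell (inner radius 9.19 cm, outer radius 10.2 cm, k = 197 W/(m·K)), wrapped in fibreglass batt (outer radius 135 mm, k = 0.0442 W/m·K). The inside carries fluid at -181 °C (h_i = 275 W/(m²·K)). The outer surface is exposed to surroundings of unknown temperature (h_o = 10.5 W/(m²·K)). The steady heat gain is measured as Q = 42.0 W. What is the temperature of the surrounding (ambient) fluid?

T_out = 19.1 °C

Sum the resistances:
  R_conv,in = 1/(4πr²h) = 1/(4π·0.0919²·275) = 0.03426 K/W
  R_aluminium = (1/0.0919 − 1/0.102)/(4πk) = 1.077/(4π·197) = 4.352×10^-4 K/W
  R_fibreglass batt = (1/0.102 − 1/0.135)/(4πk) = 2.397/(4π·0.0442) = 4.315 K/W
  R_conv,out = 1/(4πr²h) = 1/(4π·0.135²·10.5) = 0.4158 K/W
ΣR = 4.765 K/W
ΔT = Q·ΣR = 42.0 × 4.765 = 200.1 K
Heat flows inward, so T_out = T_in + ΔT = -181 + 200.1 = 19.1 °C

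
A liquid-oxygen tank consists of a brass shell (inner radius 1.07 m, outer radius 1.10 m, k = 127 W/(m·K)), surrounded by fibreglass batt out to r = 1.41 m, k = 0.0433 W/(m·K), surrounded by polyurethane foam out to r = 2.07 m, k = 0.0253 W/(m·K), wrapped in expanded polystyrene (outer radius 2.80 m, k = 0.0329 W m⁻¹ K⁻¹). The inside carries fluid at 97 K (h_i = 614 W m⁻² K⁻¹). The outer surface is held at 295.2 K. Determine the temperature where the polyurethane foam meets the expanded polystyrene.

T = 251.6 K

Resistance network (inner→outer):
  R_conv,in = 1/(4πr²h) = 1/(4π·1.07²·614) = 1.132×10^-4 K/W
  R_brass = (1/1.07 − 1/1.10)/(4πk) = 0.02549/(4π·127) = 1.597×10^-5 K/W
  R_fibreglass batt = (1/1.10 − 1/1.41)/(4πk) = 0.1999/(4π·0.0433) = 0.3673 K/W
  R_polyurethane foam = (1/1.41 − 1/2.07)/(4πk) = 0.2261/(4π·0.0253) = 0.7113 K/W
  R_expanded polystyrene = (1/2.07 − 1/2.80)/(4πk) = 0.1259/(4π·0.0329) = 0.3046 K/W
ΣR = 1.132×10^-4 + 1.597×10^-5 + 0.3673 + 0.7113 + 0.3046 = 1.383 K/W
Q = ΔT/ΣR = (97 K − 295.2 K)/1.383 = -143.3 W
From the inner boundary to the polyurethane foam/expanded polystyrene interface, ΣR_partial = 1.079 K/W.
T_interface = T_in − Q·ΣR_partial = 97 K − (-143.3)(1.079) = 251.6 K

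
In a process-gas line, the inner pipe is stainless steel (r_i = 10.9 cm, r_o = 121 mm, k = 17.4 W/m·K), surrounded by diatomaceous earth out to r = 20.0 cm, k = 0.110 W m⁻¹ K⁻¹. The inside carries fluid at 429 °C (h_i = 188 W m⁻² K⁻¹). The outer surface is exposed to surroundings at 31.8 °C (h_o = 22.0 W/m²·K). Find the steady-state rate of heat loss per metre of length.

Q' = 515 W/m

Resistance network (inner→outer):
  R'_conv,in = 1/(2πr h) = 1/(2π·0.109·188) = 0.007767 m·K/W
  R'_stainless steel = ln(0.121/0.109)/(2πk) = 0.1044/(2π·17.4) = 9.553×10^-4 m·K/W
  R'_diatomaceous earth = ln(0.200/0.121)/(2πk) = 0.5025/(2π·0.110) = 0.7271 m·K/W
  R'_conv,out = 1/(2πr h) = 1/(2π·0.200·22.0) = 0.03617 m·K/W
ΣR = 0.007767 + 9.553×10^-4 + 0.7271 + 0.03617 = 0.7720 m·K/W
Q' = ΔT/ΣR = (429 °C − 31.8 °C)/0.7720 = 515 W/m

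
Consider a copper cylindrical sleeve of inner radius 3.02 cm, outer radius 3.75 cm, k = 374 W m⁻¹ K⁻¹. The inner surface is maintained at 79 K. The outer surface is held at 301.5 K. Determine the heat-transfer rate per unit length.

Q' = 2πk·ΔT/ln(r₂/r₁) = 2π × 374 × 222.5 / ln(0.0375/0.0302) = 2.42×10^6 W/m

Q' = 2420 kW/m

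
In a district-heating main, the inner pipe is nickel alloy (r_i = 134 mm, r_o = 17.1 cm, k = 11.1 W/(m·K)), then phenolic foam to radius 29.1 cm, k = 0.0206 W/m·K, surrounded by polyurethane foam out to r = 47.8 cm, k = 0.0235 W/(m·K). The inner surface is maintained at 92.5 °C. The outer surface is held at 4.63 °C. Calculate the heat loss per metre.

Q' = 11.8 W/m

Resistance network (inner→outer):
  R'_nickel alloy = ln(0.171/0.134)/(2πk) = 0.2438/(2π·11.1) = 0.003496 m·K/W
  R'_phenolic foam = ln(0.291/0.171)/(2πk) = 0.5317/(2π·0.0206) = 4.108 m·K/W
  R'_polyurethane foam = ln(0.478/0.291)/(2πk) = 0.4963/(2π·0.0235) = 3.361 m·K/W
ΣR = 0.003496 + 4.108 + 3.361 = 7.472 m·K/W
Q' = ΔT/ΣR = (92.5 °C − 4.63 °C)/7.472 = 11.8 W/m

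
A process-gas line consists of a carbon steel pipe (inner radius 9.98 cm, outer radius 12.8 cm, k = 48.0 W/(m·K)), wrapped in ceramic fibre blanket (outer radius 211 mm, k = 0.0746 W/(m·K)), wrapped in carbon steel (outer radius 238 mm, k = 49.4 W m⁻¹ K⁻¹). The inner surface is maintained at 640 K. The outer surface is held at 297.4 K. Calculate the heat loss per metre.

Resistance network (inner→outer):
  R'_carbon steel = ln(0.128/0.0998)/(2πk) = 0.2489/(2π·48.0) = 8.252×10^-4 m·K/W
  R'_ceramic fibre blanket = ln(0.211/0.128)/(2πk) = 0.4998/(2π·0.0746) = 1.066 m·K/W
  R'_carbon steel = ln(0.238/0.211)/(2πk) = 0.1204/(2π·49.4) = 3.879×10^-4 m·K/W
ΣR = 8.252×10^-4 + 1.066 + 3.879×10^-4 = 1.067 m·K/W
Q' = ΔT/ΣR = (640 K − 297.4 K)/1.067 = 321 W/m

Q' = 321 W/m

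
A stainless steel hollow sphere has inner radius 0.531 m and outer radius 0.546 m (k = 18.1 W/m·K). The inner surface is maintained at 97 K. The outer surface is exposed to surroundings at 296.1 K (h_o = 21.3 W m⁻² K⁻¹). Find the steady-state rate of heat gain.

Q = 15.6 kW

Resistance network (inner→outer):
  R_stainless steel = (1/0.531 − 1/0.546)/(4πk) = 0.05174/(4π·18.1) = 2.275×10^-4 K/W
  R_conv,out = 1/(4πr²h) = 1/(4π·0.546²·21.3) = 0.01253 K/W
ΣR = 2.275×10^-4 + 0.01253 = 0.01276 K/W
Q = ΔT/ΣR = (97 K − 296.1 K)/0.01276 = -15600 W
(Negative Q ⇒ heat flows inward; heat gain = 15600 W.)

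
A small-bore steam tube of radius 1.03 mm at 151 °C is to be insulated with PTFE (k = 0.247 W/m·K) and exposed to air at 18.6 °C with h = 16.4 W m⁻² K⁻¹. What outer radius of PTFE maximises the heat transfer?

For a cylinder, r_cr = k_ins/h = 0.247/16.4 = 0.0151 m = 1.51 cm

r_cr = 1.51 cm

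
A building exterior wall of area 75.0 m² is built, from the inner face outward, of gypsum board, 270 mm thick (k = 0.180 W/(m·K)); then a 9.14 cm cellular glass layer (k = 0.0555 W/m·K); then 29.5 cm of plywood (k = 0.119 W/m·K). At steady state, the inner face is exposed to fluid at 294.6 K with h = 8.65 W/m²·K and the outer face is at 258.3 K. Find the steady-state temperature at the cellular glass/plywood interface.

Series thermal resistances, inner to outer:
  R_conv,in = 1/(hA) = 1/(8.65·75.0) = 0.001541 K/W
  R_gypsum board = L/(kA) = 0.270/(0.180·75.0) = 0.02000 K/W
  R_cellular glass = L/(kA) = 0.0914/(0.0555·75.0) = 0.02196 K/W
  R_plywood = L/(kA) = 0.295/(0.119·75.0) = 0.03305 K/W
ΣR = 0.001541 + 0.02000 + 0.02196 + 0.03305 = 0.07655 K/W
Q = ΔT/ΣR = (294.6 K − 258.3 K)/0.07655 = 474.2 W
From the inner boundary to the cellular glass/plywood interface, ΣR_partial = 0.04350 K/W.
T_interface = T_in − Q·ΣR_partial = 294.6 K − (474.2)(0.04350) = 273.97 K

T = 273.97 K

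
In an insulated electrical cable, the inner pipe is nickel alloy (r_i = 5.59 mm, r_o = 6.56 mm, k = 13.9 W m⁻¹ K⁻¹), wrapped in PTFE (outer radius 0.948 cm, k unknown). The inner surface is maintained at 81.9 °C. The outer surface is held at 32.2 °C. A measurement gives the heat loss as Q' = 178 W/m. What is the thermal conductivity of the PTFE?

k = 0.211 W/m·K

ΣR = ΔT/Q' = |81.9 − 32.2|/178 = 0.2792 m·K/W
Known resistances:
  R'_nickel alloy = ln(0.00656/0.00559)/(2πk) = 0.1600/(2π·13.9) = 0.001832 m·K/W
R_PTFE = ΣR − ΣR_known = 0.2792 − 0.001832 = 0.2774 m·K/W
ln(r₂/r₁)/(2πk) = 0.2774 ⇒ k = 0.3682/(2π·0.2774) = 0.211 W/m·K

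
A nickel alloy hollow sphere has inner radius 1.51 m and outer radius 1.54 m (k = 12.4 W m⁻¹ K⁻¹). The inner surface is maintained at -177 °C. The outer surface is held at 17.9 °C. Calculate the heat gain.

Q = 2.35×10^6 W

Q = 4πk·ΔT/(1/r₁ − 1/r₂) = 4π × 12.4 × 194.9 / (1/1.51 − 1/1.54) = 2.35×10^6 W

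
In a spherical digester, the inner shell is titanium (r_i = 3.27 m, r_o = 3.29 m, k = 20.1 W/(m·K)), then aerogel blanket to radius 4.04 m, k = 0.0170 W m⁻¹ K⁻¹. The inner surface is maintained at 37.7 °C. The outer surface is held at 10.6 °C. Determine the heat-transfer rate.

Q = 103 W

Resistance network (inner→outer):
  R_titanium = (1/3.27 − 1/3.29)/(4πk) = 0.001859/(4π·20.1) = 7.360×10^-6 K/W
  R_aerogel blanket = (1/3.29 − 1/4.04)/(4πk) = 0.05643/(4π·0.0170) = 0.2641 K/W
ΣR = 7.360×10^-6 + 0.2641 = 0.2641 K/W
Q = ΔT/ΣR = (37.7 °C − 10.6 °C)/0.2641 = 103 W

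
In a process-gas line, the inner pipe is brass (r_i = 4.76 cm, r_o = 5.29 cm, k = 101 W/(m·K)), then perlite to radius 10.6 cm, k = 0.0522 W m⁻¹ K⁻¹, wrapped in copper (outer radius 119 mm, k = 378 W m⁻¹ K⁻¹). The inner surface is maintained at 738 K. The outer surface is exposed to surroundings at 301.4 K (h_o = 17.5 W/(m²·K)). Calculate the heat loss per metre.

Resistance network (inner→outer):
  R'_brass = ln(0.0529/0.0476)/(2πk) = 0.1056/(2π·101) = 1.664×10^-4 m·K/W
  R'_perlite = ln(0.106/0.0529)/(2πk) = 0.6950/(2π·0.0522) = 2.119 m·K/W
  R'_copper = ln(0.119/0.106)/(2πk) = 0.1157/(2π·378) = 4.871×10^-5 m·K/W
  R'_conv,out = 1/(2πr h) = 1/(2π·0.119·17.5) = 0.07642 m·K/W
ΣR = 1.664×10^-4 + 2.119 + 4.871×10^-5 + 0.07642 = 2.196 m·K/W
Q' = ΔT/ΣR = (738 K − 301.4 K)/2.196 = 199 W/m

Q' = 199 W/m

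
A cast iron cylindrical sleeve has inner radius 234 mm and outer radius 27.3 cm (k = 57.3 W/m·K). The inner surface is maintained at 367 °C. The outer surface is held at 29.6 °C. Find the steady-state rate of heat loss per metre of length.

Q' = 7.88×10^5 W/m

Q' = 2πk·ΔT/ln(r₂/r₁) = 2π × 57.3 × 337.4 / ln(0.273/0.234) = 7.88×10^5 W/m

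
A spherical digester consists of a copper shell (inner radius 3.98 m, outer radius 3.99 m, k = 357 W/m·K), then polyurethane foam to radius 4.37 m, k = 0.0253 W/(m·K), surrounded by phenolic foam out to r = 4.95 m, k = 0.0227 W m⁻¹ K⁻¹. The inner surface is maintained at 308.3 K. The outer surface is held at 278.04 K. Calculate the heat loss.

Q = 186 W

Resistance network (inner→outer):
  R_copper = (1/3.98 − 1/3.99)/(4πk) = 6.297×10^-4/(4π·357) = 1.404×10^-7 K/W
  R_polyurethane foam = (1/3.99 − 1/4.37)/(4πk) = 0.02179/(4π·0.0253) = 0.06855 K/W
  R_phenolic foam = (1/4.37 − 1/4.95)/(4πk) = 0.02681/(4π·0.0227) = 0.09400 K/W
ΣR = 1.404×10^-7 + 0.06855 + 0.09400 = 0.1626 K/W
Q = ΔT/ΣR = (308.3 K − 278.04 K)/0.1626 = 186 W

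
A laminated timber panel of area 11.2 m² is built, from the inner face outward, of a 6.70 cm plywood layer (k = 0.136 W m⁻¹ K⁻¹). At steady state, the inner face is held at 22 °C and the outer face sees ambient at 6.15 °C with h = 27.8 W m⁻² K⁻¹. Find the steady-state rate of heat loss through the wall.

Q = 336 W

Resistance network (inner→outer):
  R_plywood = L/(kA) = 0.0670/(0.136·11.2) = 0.04399 K/W
  R_conv,out = 1/(hA) = 1/(27.8·11.2) = 0.003212 K/W
ΣR = 0.04399 + 0.003212 = 0.04720 K/W
Q = ΔT/ΣR = (22 °C − 6.15 °C)/0.04720 = 336 W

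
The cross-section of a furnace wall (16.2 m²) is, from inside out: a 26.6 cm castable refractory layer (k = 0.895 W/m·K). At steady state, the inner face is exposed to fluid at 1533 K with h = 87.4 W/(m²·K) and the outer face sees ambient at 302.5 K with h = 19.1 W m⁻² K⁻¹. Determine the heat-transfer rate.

Q = 55.2 kW

Series thermal resistances, inner to outer:
  R_conv,in = 1/(hA) = 1/(87.4·16.2) = 7.063×10^-4 K/W
  R_castable refractory = L/(kA) = 0.266/(0.895·16.2) = 0.01835 K/W
  R_conv,out = 1/(hA) = 1/(19.1·16.2) = 0.003232 K/W
ΣR = 7.063×10^-4 + 0.01835 + 0.003232 = 0.02229 K/W
Q = ΔT/ΣR = (1533 K − 302.5 K)/0.02229 = 55200 W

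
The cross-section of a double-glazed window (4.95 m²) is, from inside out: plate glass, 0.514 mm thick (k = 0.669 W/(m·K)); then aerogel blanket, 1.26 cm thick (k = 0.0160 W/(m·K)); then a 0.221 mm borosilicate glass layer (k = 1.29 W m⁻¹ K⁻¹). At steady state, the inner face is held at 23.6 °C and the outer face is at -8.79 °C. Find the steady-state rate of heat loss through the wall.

Treat each layer as a resistance in series:
  R_plate glass = L/(kA) = 5.14×10^-4/(0.669·4.95) = 1.552×10^-4 K/W
  R_aerogel blanket = L/(kA) = 0.0126/(0.0160·4.95) = 0.1591 K/W
  R_borosilicate glass = L/(kA) = 2.21×10^-4/(1.29·4.95) = 3.461×10^-5 K/W
ΣR = 1.552×10^-4 + 0.1591 + 3.461×10^-5 = 0.1593 K/W
Q = ΔT/ΣR = (23.6 °C − -8.79 °C)/0.1593 = 203 W

Q = 203 W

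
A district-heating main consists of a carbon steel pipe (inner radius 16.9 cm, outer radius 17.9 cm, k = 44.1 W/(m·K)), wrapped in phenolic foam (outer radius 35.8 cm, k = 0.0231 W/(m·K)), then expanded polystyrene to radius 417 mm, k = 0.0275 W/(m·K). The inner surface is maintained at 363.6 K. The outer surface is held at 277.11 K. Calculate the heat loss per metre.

Treat each layer as a resistance in series:
  R'_carbon steel = ln(0.179/0.169)/(2πk) = 0.05749/(2π·44.1) = 2.075×10^-4 m·K/W
  R'_phenolic foam = ln(0.358/0.179)/(2πk) = 0.6931/(2π·0.0231) = 4.776 m·K/W
  R'_expanded polystyrene = ln(0.417/0.358)/(2πk) = 0.1526/(2π·0.0275) = 0.8829 m·K/W
ΣR = 2.075×10^-4 + 4.776 + 0.8829 = 5.659 m·K/W
Q' = ΔT/ΣR = (363.6 K − 277.11 K)/5.659 = 15.3 W/m

Q' = 15.3 W/m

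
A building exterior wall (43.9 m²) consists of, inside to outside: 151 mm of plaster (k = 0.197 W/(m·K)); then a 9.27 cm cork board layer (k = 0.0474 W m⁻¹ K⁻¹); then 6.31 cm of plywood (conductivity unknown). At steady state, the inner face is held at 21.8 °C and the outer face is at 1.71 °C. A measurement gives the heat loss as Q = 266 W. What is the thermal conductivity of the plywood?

k = 0.106 W/m·K

ΣR = ΔT/Q = |21.8 − 1.71|/266 = 0.07553 K/W
Known resistances:
  R_plaster = L/(kA) = 0.151/(0.197·43.9) = 0.01746 K/W
  R_cork board = L/(kA) = 0.0927/(0.0474·43.9) = 0.04455 K/W
R_plywood = ΣR − ΣR_known = 0.07553 − 0.06201 = 0.01352 K/W
L/(kA) = 0.01352 ⇒ k = 0.0631/(0.01352·43.9) = 0.106 W/m·K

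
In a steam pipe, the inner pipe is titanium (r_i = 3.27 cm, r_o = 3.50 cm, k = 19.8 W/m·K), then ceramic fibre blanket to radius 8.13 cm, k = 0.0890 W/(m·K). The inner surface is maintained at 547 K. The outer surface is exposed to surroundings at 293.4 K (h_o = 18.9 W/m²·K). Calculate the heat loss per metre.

Q' = 157 W/m

Series thermal resistances, inner to outer:
  R'_titanium = ln(0.0350/0.0327)/(2πk) = 0.06797/(2π·19.8) = 5.464×10^-4 m·K/W
  R'_ceramic fibre blanket = ln(0.0813/0.0350)/(2πk) = 0.8428/(2π·0.0890) = 1.507 m·K/W
  R'_conv,out = 1/(2πr h) = 1/(2π·0.0813·18.9) = 0.1036 m·K/W
ΣR = 5.464×10^-4 + 1.507 + 0.1036 = 1.611 m·K/W
Q' = ΔT/ΣR = (547 K − 293.4 K)/1.611 = 157 W/m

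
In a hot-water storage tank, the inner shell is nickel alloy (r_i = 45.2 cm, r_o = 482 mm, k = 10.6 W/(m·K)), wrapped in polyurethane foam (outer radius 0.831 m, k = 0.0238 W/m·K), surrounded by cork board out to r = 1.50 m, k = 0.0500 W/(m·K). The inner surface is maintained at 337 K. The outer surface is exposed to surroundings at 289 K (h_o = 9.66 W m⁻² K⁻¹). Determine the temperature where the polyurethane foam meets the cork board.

T = 299.9 K

Treat each layer as a resistance in series:
  R_nickel alloy = (1/0.452 − 1/0.482)/(4πk) = 0.1377/(4π·10.6) = 0.001034 K/W
  R_polyurethane foam = (1/0.482 − 1/0.831)/(4πk) = 0.8713/(4π·0.0238) = 2.913 K/W
  R_cork board = (1/0.831 − 1/1.50)/(4πk) = 0.5367/(4π·0.0500) = 0.8542 K/W
  R_conv,out = 1/(4πr²h) = 1/(4π·1.50²·9.66) = 0.003661 K/W
ΣR = 0.001034 + 2.913 + 0.8542 + 0.003661 = 3.772 K/W
Q = ΔT/ΣR = (337 K − 289 K)/3.772 = 12.73 W
From the inner boundary to the polyurethane foam/cork board interface, ΣR_partial = 2.914 K/W.
T_interface = T_in − Q·ΣR_partial = 337 K − (12.73)(2.914) = 299.9 K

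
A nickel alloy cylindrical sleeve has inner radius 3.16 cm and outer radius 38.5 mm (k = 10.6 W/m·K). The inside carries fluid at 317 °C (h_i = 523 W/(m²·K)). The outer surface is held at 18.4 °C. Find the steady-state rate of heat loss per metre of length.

Q' = 23.7 kW/m

Resistance network (inner→outer):
  R'_conv,in = 1/(2πr h) = 1/(2π·0.0316·523) = 0.009630 m·K/W
  R'_nickel alloy = ln(0.0385/0.0316)/(2πk) = 0.1975/(2π·10.6) = 0.002965 m·K/W
ΣR = 0.009630 + 0.002965 = 0.01260 m·K/W
Q' = ΔT/ΣR = (317 °C − 18.4 °C)/0.01260 = 23700 W/m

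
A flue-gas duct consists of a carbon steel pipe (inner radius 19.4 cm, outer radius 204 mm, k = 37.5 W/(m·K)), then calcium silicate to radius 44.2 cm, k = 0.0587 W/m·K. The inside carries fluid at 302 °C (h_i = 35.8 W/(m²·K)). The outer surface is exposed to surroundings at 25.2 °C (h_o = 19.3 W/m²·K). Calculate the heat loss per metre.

Q' = 129 W/m

Resistance network (inner→outer):
  R'_conv,in = 1/(2πr h) = 1/(2π·0.194·35.8) = 0.02292 m·K/W
  R'_carbon steel = ln(0.204/0.194)/(2πk) = 0.05026/(2π·37.5) = 2.133×10^-4 m·K/W
  R'_calcium silicate = ln(0.442/0.204)/(2πk) = 0.7732/(2π·0.0587) = 2.096 m·K/W
  R'_conv,out = 1/(2πr h) = 1/(2π·0.442·19.3) = 0.01866 m·K/W
ΣR = 0.02292 + 2.133×10^-4 + 2.096 + 0.01866 = 2.138 m·K/W
Q' = ΔT/ΣR = (302 °C − 25.2 °C)/2.138 = 129 W/m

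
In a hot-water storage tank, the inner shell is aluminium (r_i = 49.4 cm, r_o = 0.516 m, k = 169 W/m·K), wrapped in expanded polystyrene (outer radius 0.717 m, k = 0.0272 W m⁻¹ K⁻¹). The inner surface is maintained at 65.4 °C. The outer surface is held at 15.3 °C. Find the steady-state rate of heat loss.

Resistance network (inner→outer):
  R_aluminium = (1/0.494 − 1/0.516)/(4πk) = 0.08631/(4π·169) = 4.064×10^-5 K/W
  R_expanded polystyrene = (1/0.516 − 1/0.717)/(4πk) = 0.5433/(4π·0.0272) = 1.589 K/W
ΣR = 4.064×10^-5 + 1.589 = 1.589 K/W
Q = ΔT/ΣR = (65.4 °C − 15.3 °C)/1.589 = 31.5 W

Q = 31.5 W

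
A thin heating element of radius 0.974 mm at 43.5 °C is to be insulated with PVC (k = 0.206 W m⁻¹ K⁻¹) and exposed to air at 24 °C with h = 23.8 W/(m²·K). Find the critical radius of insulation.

For a cylinder, r_cr = k_ins/h = 0.206/23.8 = 0.00866 m = 0.866 cm

r_cr = 0.866 cm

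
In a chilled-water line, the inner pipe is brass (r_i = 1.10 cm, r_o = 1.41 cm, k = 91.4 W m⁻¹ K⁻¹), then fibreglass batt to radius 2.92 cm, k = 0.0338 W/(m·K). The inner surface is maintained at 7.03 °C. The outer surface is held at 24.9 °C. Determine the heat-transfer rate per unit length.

Q' = 5.21 W/m

Series thermal resistances, inner to outer:
  R'_brass = ln(0.0141/0.0110)/(2πk) = 0.2483/(2π·91.4) = 4.323×10^-4 m·K/W
  R'_fibreglass batt = ln(0.0292/0.0141)/(2πk) = 0.7280/(2π·0.0338) = 3.428 m·K/W
ΣR = 4.323×10^-4 + 3.428 = 3.428 m·K/W
Q' = ΔT/ΣR = (7.03 °C − 24.9 °C)/3.428 = -5.21 W/m
(Negative Q' ⇒ heat flows inward; heat gain = 5.21 W/m.)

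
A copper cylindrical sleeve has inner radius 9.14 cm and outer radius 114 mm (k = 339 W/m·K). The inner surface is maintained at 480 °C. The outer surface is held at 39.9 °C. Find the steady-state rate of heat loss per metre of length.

Q' = 4240 kW/m

Q' = 2πk·ΔT/ln(r₂/r₁) = 2π × 339 × 440.1 / ln(0.114/0.0914) = 4.24×10^6 W/m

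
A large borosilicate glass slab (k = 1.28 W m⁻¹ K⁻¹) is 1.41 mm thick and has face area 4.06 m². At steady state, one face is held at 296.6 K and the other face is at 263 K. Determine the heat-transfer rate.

Q = kA·ΔT/L = 1.28 × 4.06 × |296.6 K − 263 K| / 0.00141 = 1.24×10^5 W

Q = 124 kW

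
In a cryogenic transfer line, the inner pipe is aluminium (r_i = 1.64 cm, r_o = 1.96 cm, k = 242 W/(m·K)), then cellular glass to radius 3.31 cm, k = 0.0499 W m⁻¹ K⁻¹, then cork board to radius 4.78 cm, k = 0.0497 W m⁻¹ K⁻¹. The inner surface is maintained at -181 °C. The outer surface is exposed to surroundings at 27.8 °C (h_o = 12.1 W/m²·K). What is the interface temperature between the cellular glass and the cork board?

Resistance network (inner→outer):
  R'_aluminium = ln(0.0196/0.0164)/(2πk) = 0.1782/(2π·242) = 1.172×10^-4 m·K/W
  R'_cellular glass = ln(0.0331/0.0196)/(2πk) = 0.5240/(2π·0.0499) = 1.671 m·K/W
  R'_cork board = ln(0.0478/0.0331)/(2πk) = 0.3675/(2π·0.0497) = 1.177 m·K/W
  R'_conv,out = 1/(2πr h) = 1/(2π·0.0478·12.1) = 0.2752 m·K/W
ΣR = 1.172×10^-4 + 1.671 + 1.177 + 0.2752 = 3.123 m·K/W
Q' = ΔT/ΣR = (-181 °C − 27.8 °C)/3.123 = -66.86 W/m
From the inner boundary to the cellular glass/cork board interface, ΣR_partial = 1.671 m·K/W.
T_interface = T_in − Q'·ΣR_partial = -181 °C − (-66.86)(1.671) = -69.3 °C

T = -69.3 °C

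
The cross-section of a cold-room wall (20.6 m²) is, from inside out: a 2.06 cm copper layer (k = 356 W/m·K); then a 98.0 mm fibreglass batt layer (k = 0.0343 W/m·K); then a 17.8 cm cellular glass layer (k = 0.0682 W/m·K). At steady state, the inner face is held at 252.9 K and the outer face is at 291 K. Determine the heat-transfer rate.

Series thermal resistances, inner to outer:
  R_copper = L/(kA) = 0.0206/(356·20.6) = 2.809×10^-6 K/W
  R_fibreglass batt = L/(kA) = 0.0980/(0.0343·20.6) = 0.1387 K/W
  R_cellular glass = L/(kA) = 0.178/(0.0682·20.6) = 0.1267 K/W
ΣR = 2.809×10^-6 + 0.1387 + 0.1267 = 0.2654 K/W
Q = ΔT/ΣR = (252.9 K − 291 K)/0.2654 = -144 W
(Negative Q ⇒ heat flows inward; heat gain = 144 W.)

Q = 144 W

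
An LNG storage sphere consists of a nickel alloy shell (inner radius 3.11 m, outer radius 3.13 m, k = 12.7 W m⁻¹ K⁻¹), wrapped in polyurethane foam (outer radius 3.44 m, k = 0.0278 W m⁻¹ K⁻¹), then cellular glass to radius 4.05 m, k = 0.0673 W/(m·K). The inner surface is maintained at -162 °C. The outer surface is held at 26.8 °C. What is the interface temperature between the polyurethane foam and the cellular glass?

Treat each layer as a resistance in series:
  R_nickel alloy = (1/3.11 − 1/3.13)/(4πk) = 0.002055/(4π·12.7) = 1.287×10^-5 K/W
  R_polyurethane foam = (1/3.13 − 1/3.44)/(4πk) = 0.02879/(4π·0.0278) = 0.08241 K/W
  R_cellular glass = (1/3.44 − 1/4.05)/(4πk) = 0.04378/(4π·0.0673) = 0.05177 K/W
ΣR = 1.287×10^-5 + 0.08241 + 0.05177 = 0.1342 K/W
Q = ΔT/ΣR = (-162 °C − 26.8 °C)/0.1342 = -1407 W
From the inner boundary to the polyurethane foam/cellular glass interface, ΣR_partial = 0.08242 K/W.
T_interface = T_in − Q·ΣR_partial = -162 °C − (-1407)(0.08242) = -46.0 °C

T = -46.0 °C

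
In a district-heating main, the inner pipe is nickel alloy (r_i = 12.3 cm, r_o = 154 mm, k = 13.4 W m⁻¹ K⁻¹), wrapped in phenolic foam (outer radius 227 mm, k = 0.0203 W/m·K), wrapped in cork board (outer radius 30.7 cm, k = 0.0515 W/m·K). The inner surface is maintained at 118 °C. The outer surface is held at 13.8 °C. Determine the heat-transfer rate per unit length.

Resistance network (inner→outer):
  R'_nickel alloy = ln(0.154/0.123)/(2πk) = 0.2248/(2π·13.4) = 0.002670 m·K/W
  R'_phenolic foam = ln(0.227/0.154)/(2πk) = 0.3880/(2π·0.0203) = 3.042 m·K/W
  R'_cork board = ln(0.307/0.227)/(2πk) = 0.3019/(2π·0.0515) = 0.9330 m·K/W
ΣR = 0.002670 + 3.042 + 0.9330 = 3.978 m·K/W
Q' = ΔT/ΣR = (118 °C − 13.8 °C)/3.978 = 26.2 W/m

Q' = 26.2 W/m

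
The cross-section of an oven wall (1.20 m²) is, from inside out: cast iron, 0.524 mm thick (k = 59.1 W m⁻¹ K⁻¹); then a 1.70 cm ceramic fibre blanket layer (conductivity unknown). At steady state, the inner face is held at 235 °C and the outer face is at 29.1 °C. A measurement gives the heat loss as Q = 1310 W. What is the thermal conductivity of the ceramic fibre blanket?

k = 0.0901 W/m·K

ΣR = ΔT/Q = |235 − 29.1|/1310 = 0.1572 K/W
Known resistances:
  R_cast iron = L/(kA) = 5.24×10^-4/(59.1·1.20) = 7.389×10^-6 K/W
R_ceramic fibre blanket = ΣR − ΣR_known = 0.1572 − 7.389×10^-6 = 0.1572 K/W
L/(kA) = 0.1572 ⇒ k = 0.0170/(0.1572·1.20) = 0.0901 W/m·K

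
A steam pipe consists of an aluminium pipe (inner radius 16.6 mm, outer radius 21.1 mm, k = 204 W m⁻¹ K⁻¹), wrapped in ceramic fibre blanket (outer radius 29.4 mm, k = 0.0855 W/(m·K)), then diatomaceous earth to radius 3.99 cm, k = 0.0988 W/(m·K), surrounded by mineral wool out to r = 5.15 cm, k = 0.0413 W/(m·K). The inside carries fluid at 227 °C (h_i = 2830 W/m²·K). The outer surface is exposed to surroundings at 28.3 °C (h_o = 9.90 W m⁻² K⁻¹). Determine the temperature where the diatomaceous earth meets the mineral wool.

Resistance network (inner→outer):
  R'_conv,in = 1/(2πr h) = 1/(2π·0.0166·2830) = 0.003388 m·K/W
  R'_aluminium = ln(0.0211/0.0166)/(2πk) = 0.2399/(2π·204) = 1.871×10^-4 m·K/W
  R'_ceramic fibre blanket = ln(0.0294/0.0211)/(2πk) = 0.3317/(2π·0.0855) = 0.6175 m·K/W
  R'_diatomaceous earth = ln(0.0399/0.0294)/(2πk) = 0.3054/(2π·0.0988) = 0.4919 m·K/W
  R'_mineral wool = ln(0.0515/0.0399)/(2πk) = 0.2552/(2π·0.0413) = 0.9835 m·K/W
  R'_conv,out = 1/(2πr h) = 1/(2π·0.0515·9.90) = 0.3122 m·K/W
ΣR = 0.003388 + 1.871×10^-4 + 0.6175 + 0.4919 + 0.9835 + 0.3122 = 2.409 m·K/W
Q' = ΔT/ΣR = (227 °C − 28.3 °C)/2.409 = 82.48 W/m
From the inner boundary to the diatomaceous earth/mineral wool interface, ΣR_partial = 1.113 m·K/W.
T_interface = T_in − Q'·ΣR_partial = 227 °C − (82.48)(1.113) = 135 °C

T = 135 °C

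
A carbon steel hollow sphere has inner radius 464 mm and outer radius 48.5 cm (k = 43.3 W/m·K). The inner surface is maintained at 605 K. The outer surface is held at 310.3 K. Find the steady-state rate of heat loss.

Q = 1.72×10^6 W

Q = 4πk·ΔT/(1/r₁ − 1/r₂) = 4π × 43.3 × 294.7 / (1/0.464 − 1/0.485) = 1.72×10^6 W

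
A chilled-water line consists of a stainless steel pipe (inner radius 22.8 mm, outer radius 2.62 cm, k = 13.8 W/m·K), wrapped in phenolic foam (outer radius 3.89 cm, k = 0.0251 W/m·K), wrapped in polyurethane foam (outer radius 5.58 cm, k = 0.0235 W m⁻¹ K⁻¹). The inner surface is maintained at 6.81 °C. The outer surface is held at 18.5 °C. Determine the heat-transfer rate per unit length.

Treat each layer as a resistance in series:
  R'_stainless steel = ln(0.0262/0.0228)/(2πk) = 0.1390/(2π·13.8) = 0.001603 m·K/W
  R'_phenolic foam = ln(0.0389/0.0262)/(2πk) = 0.3952/(2π·0.0251) = 2.506 m·K/W
  R'_polyurethane foam = ln(0.0558/0.0389)/(2πk) = 0.3608/(2π·0.0235) = 2.443 m·K/W
ΣR = 0.001603 + 2.506 + 2.443 = 4.951 m·K/W
Q' = ΔT/ΣR = (6.81 °C − 18.5 °C)/4.951 = -2.36 W/m
(Negative Q' ⇒ heat flows inward; heat gain = 2.36 W/m.)

Q' = 2.36 W/m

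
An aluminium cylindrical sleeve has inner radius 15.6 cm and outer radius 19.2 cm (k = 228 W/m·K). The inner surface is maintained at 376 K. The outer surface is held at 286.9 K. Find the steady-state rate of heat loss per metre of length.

Q' = 615 kW/m

Q' = 2πk·ΔT/ln(r₂/r₁) = 2π × 228 × 89.1 / ln(0.192/0.156) = 6.15×10^5 W/m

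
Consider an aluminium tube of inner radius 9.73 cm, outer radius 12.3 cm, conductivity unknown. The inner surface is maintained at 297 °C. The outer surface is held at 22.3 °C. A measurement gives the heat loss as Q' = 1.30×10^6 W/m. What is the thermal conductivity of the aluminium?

ΣR = ΔT/Q' = |297 − 22.3|/1.30×10^6 = 2.113×10^-4 m·K/W
ln(r₂/r₁)/(2πk) = 2.113×10^-4 ⇒ k = 0.2344/(2π·2.113×10^-4) = 177 W/m·K

k = 177 W/m·K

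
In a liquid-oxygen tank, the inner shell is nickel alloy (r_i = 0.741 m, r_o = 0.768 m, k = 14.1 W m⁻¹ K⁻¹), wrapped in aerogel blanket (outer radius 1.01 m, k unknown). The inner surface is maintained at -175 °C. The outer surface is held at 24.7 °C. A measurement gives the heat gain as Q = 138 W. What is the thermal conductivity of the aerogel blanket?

ΣR = ΔT/Q = |-175 − 24.7|/138 = 1.447 K/W
Known resistances:
  R_nickel alloy = (1/0.741 − 1/0.768)/(4πk) = 0.04744/(4π·14.1) = 2.678×10^-4 K/W
R_aerogel blanket = ΣR − ΣR_known = 1.447 − 2.678×10^-4 = 1.447 K/W
(1/r₁−1/r₂)/(4πk) = 1.447 ⇒ k = 0.3120/(4π·1.447) = 0.0172 W/m·K

k = 0.0172 W/m·K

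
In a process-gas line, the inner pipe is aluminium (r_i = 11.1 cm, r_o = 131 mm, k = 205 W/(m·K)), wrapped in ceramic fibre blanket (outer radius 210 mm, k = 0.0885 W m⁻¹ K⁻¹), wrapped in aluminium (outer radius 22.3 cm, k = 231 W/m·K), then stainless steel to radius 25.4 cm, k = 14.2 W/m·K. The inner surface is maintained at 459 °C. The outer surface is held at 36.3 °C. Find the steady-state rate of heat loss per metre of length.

Q' = 497 W/m

Series thermal resistances, inner to outer:
  R'_aluminium = ln(0.131/0.111)/(2πk) = 0.1657/(2π·205) = 1.286×10^-4 m·K/W
  R'_ceramic fibre blanket = ln(0.210/0.131)/(2πk) = 0.4719/(2π·0.0885) = 0.8487 m·K/W
  R'_aluminium = ln(0.223/0.210)/(2πk) = 0.06006/(2π·231) = 4.138×10^-5 m·K/W
  R'_stainless steel = ln(0.254/0.223)/(2πk) = 0.1302/(2π·14.2) = 0.001459 m·K/W
ΣR = 1.286×10^-4 + 0.8487 + 4.138×10^-5 + 0.001459 = 0.8503 m·K/W
Q' = ΔT/ΣR = (459 °C − 36.3 °C)/0.8503 = 497 W/m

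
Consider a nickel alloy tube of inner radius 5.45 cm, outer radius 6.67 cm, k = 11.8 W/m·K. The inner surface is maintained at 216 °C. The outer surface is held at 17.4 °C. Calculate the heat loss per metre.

Q' = 72.9 kW/m

Q' = 2πk·ΔT/ln(r₂/r₁) = 2π × 11.8 × 198.6 / ln(0.0667/0.0545) = 72900 W/m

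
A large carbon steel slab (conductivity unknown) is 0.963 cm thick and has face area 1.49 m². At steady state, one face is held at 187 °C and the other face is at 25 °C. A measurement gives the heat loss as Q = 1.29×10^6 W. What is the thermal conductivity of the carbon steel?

ΣR = ΔT/Q = |187 − 25|/1.29×10^6 = 1.256×10^-4 K/W
L/(kA) = 1.256×10^-4 ⇒ k = 0.00963/(1.256×10^-4·1.49) = 51.5 W/m·K

k = 51.5 W/m·K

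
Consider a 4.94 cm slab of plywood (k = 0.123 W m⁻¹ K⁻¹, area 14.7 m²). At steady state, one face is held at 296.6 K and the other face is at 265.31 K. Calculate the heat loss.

Q = kA·ΔT/L = 0.123 × 14.7 × |296.6 K − 265.31 K| / 0.0494 = 1150 W

Q = 1150 W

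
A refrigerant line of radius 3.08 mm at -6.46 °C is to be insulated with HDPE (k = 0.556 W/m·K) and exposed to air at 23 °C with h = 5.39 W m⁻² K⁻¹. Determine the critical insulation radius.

r_cr = 10.3 cm

For a cylinder, r_cr = k_ins/h = 0.556/5.39 = 0.103 m = 10.3 cm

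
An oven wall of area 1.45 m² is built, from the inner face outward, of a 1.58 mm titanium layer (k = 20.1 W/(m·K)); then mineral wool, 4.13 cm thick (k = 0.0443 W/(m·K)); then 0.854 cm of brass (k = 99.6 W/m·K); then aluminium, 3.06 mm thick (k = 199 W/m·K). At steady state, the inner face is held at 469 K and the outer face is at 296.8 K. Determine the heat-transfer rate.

Series thermal resistances, inner to outer:
  R_titanium = L/(kA) = 0.00158/(20.1·1.45) = 5.421×10^-5 K/W
  R_mineral wool = L/(kA) = 0.0413/(0.0443·1.45) = 0.6430 K/W
  R_brass = L/(kA) = 0.00854/(99.6·1.45) = 5.913×10^-5 K/W
  R_aluminium = L/(kA) = 0.00306/(199·1.45) = 1.060×10^-5 K/W
ΣR = 5.421×10^-5 + 0.6430 + 5.913×10^-5 + 1.060×10^-5 = 0.6431 K/W
Q = ΔT/ΣR = (469 K − 296.8 K)/0.6431 = 268 W

Q = 268 W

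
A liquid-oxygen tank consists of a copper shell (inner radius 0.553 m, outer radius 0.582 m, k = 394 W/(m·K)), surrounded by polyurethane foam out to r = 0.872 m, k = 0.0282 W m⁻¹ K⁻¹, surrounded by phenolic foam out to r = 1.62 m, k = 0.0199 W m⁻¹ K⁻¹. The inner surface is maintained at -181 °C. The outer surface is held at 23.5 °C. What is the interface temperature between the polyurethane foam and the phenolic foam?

Resistance network (inner→outer):
  R_copper = (1/0.553 − 1/0.582)/(4πk) = 0.09011/(4π·394) = 1.820×10^-5 K/W
  R_polyurethane foam = (1/0.582 − 1/0.872)/(4πk) = 0.5714/(4π·0.0282) = 1.612 K/W
  R_phenolic foam = (1/0.872 − 1/1.62)/(4πk) = 0.5295/(4π·0.0199) = 2.117 K/W
ΣR = 1.820×10^-5 + 1.612 + 2.117 = 3.729 K/W
Q = ΔT/ΣR = (-181 °C − 23.5 °C)/3.729 = -54.84 W
From the inner boundary to the polyurethane foam/phenolic foam interface, ΣR_partial = 1.612 K/W.
T_interface = T_in − Q·ΣR_partial = -181 °C − (-54.84)(1.612) = -92.6 °C

T = -92.6 °C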